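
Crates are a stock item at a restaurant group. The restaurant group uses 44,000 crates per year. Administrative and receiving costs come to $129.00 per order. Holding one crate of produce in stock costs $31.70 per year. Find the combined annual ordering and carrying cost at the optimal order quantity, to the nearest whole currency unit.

TC* ≈ $18,970

Q* = √(2DS/H) = √(2 × 44,000 × 129 / 31.7) ≈ 598.42.
At the optimum the two cost components are equal, so total cost = 2·(Q*/2)H = Q*·H.
Minimum total = √(2DSH) = √(2 × 44,000 × 129 × 31.7) ≈ 18969.934.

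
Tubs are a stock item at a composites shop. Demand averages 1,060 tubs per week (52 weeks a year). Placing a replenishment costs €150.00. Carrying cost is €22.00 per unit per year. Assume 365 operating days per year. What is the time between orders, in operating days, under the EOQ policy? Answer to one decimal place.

Annual demand D = 1,060 × 52 = 55,120.
EOQ = √(2DS/H) = √(2 × 55,120 × 150 / 22) ≈ 866.97.
Cycle time = Q*/D × 365 = 866.97 / 55,120 × 365 ≈ 5.741 days.

T ≈ 5.7 days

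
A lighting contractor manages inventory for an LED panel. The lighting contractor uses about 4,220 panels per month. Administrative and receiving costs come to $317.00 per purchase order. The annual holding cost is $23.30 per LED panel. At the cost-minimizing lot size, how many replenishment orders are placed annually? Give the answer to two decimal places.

Annual demand D = 4,220 × 12 = 50,640.
Q* = √(2DS/H) = √(2 × 50,640 × 317 / 23.3) ≈ 1173.85.
Orders per year = D / Q* = 50,640 / 1173.85 ≈ 43.140.

N ≈ 43.14 orders per year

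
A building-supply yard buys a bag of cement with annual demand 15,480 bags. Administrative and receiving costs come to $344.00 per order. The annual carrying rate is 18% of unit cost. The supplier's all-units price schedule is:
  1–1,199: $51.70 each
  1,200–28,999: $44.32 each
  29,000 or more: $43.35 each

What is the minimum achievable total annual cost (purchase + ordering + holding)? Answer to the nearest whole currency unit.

TC* ≈ $695,298

Holding cost per unit per year at price C is H = 0.18·C.
For each price level, check whether its EOQ is feasible; otherwise the best quantity at that price is the breakpoint.
EOQ at $51.70 = 1069.8 (feasible in tier 1): TC = 15,480×$51.70 + (15,480/1069.8)×344 + (1069.8/2)×0.18×$51.70 = $810,271.46.
EOQ at $44.32 = 1155.4 < 1200, so use break Q=1200: TC = 15,480×$44.32 + (15,480/1200.0)×344 + (1200.0/2)×0.18×$44.32 = $695,297.76.
EOQ at $43.35 = 1168.3 < 29000, so use break Q=29000: TC = 15,480×$43.35 + (15,480/29000.0)×344 + (29000.0/2)×0.18×$43.35 = $784,385.12.
Lowest total cost among the candidates is at Q = 1200.0.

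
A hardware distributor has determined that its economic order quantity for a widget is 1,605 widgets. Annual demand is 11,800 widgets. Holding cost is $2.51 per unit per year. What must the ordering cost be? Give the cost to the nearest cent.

S ≈ $273.98

Squaring Q* = √(2DS/H) gives Q*² = 2DS/H.
From Q* = √(2DS/H): S = Q*²H / (2D) = 1,605² × 2.51 / (2 × 11,800) = 273.9755.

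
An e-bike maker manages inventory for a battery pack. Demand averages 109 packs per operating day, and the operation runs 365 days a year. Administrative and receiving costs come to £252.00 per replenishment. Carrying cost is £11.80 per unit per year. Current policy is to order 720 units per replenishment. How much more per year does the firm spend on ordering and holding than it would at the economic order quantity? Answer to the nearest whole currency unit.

Annual demand D = 109 × 365 = 39,785.
EOQ = √(2DS/H) = √(2 × 39,785 × 252 / 11.8) ≈ 1303.57.
Cost at Q* = (D/Q*)S + (Q*/2)H = √(2DSH) ≈ £15,382.11.
Cost at Q = 720: (39,785/720)×252 + (720/2)×11.8 = £13,924.75 + £4,248.00 = £18,172.75.
Excess = £18,172.75 − £15,382.11 = £2,790.64.

Extra cost ≈ £2,791 per year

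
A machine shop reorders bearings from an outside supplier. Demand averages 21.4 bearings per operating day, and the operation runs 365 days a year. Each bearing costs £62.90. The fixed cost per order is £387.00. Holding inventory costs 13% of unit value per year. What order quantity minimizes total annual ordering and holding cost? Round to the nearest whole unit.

Annual demand D = 21.4 × 365 = 7,811.
Holding cost H = 0.13 × £62.90 = £8.1770 per unit per year.
EOQ = √(2DS / H) = √(2 × 7,811 × 387 / 8.177).
= √(6,045,714 / 8.177) = √739,355.9985 ≈ 859.858.

Q* ≈ 860 bearings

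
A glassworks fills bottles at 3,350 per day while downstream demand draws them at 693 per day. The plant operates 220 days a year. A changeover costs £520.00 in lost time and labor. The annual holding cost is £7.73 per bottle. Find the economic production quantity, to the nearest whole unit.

Annual demand D = 693 × 220 = 152,460.
Production build-up factor (1 − d/p) = 1 − 693/3,350 = 0.7931.
Q* = √(2DS / (H(1 − d/p))) = √(2 × 152,460 × 520 / (7.73 × 0.7931)).
= √(158,558,400 / 6.1309) ≈ 5085.475.

Q* ≈ 5,085 bottles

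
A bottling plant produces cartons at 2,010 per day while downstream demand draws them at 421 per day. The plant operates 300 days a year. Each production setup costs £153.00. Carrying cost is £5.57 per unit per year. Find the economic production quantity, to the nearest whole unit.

Q* ≈ 2,963 cartons

Annual demand D = 421 × 300 = 126,300.
Production build-up factor (1 − d/p) = 1 − 421/2,010 = 0.7905.
Q* = √(2DS / (H(1 − d/p))) = √(2 × 126,300 × 153 / (5.57 × 0.7905)).
= √(38,647,800 / 4.4033) ≈ 2962.585.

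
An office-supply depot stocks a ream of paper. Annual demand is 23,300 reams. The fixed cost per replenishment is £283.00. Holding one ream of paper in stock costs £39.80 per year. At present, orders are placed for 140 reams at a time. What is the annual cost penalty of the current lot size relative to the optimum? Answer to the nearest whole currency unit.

EOQ = √(2DS/H) = √(2 × 23,300 × 283 / 39.8) ≈ 575.63.
Cost at Q* = (D/Q*)S + (Q*/2)H = √(2DSH) ≈ £22,910.14.
Cost at Q = 140: (23,300/140)×283 + (140/2)×39.8 = £47,099.29 + £2,786.00 = £49,885.29.
Excess = £49,885.29 − £22,910.14 = £26,975.15.

Extra cost ≈ £26,975 per year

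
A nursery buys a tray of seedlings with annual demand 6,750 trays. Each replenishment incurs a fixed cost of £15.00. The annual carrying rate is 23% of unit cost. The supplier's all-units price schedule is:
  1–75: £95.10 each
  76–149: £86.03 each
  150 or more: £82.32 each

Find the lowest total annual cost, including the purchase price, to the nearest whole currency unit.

TC* ≈ £557,755

Holding cost per unit per year at price C is H = 0.23·C.
Candidates are each tier's EOQ (if it falls in that tier) and each price-break quantity.
Tier 1 (£95.10): EOQ = 96.2 exceeds tier's upper bound 75, so this tier is dominated.
EOQ at £86.03 = 101.2 (feasible in tier 2): TC = 6,750×£86.03 + (6,750/101.2)×15 + (101.2/2)×0.23×£86.03 = £582,704.21.
EOQ at £82.32 = 103.4 < 150, so use break Q=150: TC = 6,750×£82.32 + (6,750/150.0)×15 + (150.0/2)×0.23×£82.32 = £557,755.02.
Lowest total cost among the candidates is at Q = 150.0.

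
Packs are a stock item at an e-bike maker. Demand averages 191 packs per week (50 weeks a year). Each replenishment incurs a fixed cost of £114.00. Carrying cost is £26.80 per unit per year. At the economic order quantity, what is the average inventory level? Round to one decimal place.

Average inventory ≈ 142.5 packs

Annual demand D = 191 × 50 = 9,550.
EOQ = √(2DS/H) = √(2 × 9,550 × 114 / 26.8) ≈ 285.04.
Average inventory = Q*/2 ≈ 285.04 / 2 = 142.519.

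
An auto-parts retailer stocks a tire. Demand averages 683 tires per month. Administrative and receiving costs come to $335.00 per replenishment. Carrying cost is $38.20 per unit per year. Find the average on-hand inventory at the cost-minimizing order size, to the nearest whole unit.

Average inventory ≈ 190 tires

Annual demand D = 683 × 12 = 8,196.
EOQ = √(2DS/H) = √(2 × 8,196 × 335 / 38.2) ≈ 379.15.
Average inventory = Q*/2 ≈ 379.15 / 2 = 189.573.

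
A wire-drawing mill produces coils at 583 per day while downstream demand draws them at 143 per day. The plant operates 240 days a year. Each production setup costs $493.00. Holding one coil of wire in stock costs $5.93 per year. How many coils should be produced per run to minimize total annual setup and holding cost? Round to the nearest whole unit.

Annual demand D = 143 × 240 = 34,320.
Production build-up factor (1 − d/p) = 1 − 143/583 = 0.7547.
Q* = √(2DS / (H(1 − d/p))) = √(2 × 34,320 × 493 / (5.93 × 0.7547)).
= √(33,839,520 / 4.4755) ≈ 2749.747.

Q* ≈ 2,750 coils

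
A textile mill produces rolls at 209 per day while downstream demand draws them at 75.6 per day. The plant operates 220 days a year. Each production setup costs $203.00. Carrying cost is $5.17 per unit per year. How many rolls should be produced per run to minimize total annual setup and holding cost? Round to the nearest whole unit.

Annual demand D = 75.6 × 220 = 16,632.
Production build-up factor (1 − d/p) = 1 − 75.6/209 = 0.6383.
Q* = √(2DS / (H(1 − d/p))) = √(2 × 16,632 × 203 / (5.17 × 0.6383)).
= √(6,752,592 / 3.2999) ≈ 1430.491.

Q* ≈ 1,430 rolls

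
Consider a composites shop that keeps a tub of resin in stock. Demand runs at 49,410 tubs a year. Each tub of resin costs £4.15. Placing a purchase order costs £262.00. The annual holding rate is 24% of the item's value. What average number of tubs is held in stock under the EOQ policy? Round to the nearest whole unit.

Holding cost H = 0.24 × £4.15 = £0.9960 per unit per year.
The optimal lot size = √(2DS/H) = √(2 × 49,410 × 262 / 0.996) ≈ 5098.51.
Average inventory = Q*/2 ≈ 5098.51 / 2 = 2549.256.

Average inventory ≈ 2,549 tubs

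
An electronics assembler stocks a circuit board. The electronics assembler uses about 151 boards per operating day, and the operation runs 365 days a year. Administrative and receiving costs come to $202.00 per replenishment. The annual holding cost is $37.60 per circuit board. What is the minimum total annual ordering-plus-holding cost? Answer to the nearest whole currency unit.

Annual demand D = 151 × 365 = 55,115.
The optimal lot size = √(2DS/H) = √(2 × 55,115 × 202 / 37.6) ≈ 769.54.
At the optimum the two cost components are equal, so total cost = 2·(Q*/2)H = Q*·H.
Minimum total = √(2DSH) = √(2 × 55,115 × 202 × 37.6) ≈ 28934.735.

TC* ≈ $28,935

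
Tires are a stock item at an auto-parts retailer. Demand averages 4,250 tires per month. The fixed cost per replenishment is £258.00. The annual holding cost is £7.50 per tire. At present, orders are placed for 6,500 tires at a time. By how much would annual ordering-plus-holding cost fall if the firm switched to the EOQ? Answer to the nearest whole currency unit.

Extra cost ≈ £12,350 per year

Annual demand D = 4,250 × 12 = 51,000.
EOQ = √(2DS/H) = √(2 × 51,000 × 258 / 7.5) ≈ 1873.18.
Cost at Q* = (D/Q*)S + (Q*/2)H = √(2DSH) ≈ £14,048.84.
Cost at Q = 6,500: (51,000/6,500)×258 + (6,500/2)×7.5 = £2,024.31 + £24,375.00 = £26,399.31.
Excess = £26,399.31 − £14,048.84 = £12,350.46.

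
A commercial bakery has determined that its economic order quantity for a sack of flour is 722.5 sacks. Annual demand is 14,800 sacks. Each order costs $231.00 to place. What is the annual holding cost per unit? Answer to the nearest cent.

H ≈ $13.10

Invert the EOQ relation Q*² = 2DS/H.
From Q* = √(2DS/H): H = 2DS / Q*² = 2 × 14,800 × 231 / 722.5² = 13.0987.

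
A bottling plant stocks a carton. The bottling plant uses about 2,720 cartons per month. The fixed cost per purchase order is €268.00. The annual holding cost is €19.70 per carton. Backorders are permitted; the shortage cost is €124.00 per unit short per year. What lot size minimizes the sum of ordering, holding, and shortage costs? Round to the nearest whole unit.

Q* ≈ 1,014 cartons

Annual demand D = 2,720 × 12 = 32,640.
With planned backorders, Q* = √(2DS/H) · √((H+B)/B).
√(2DS/H) = √(2 × 32,640 × 268 / 19.7) = 942.376.
√((H+B)/B) = √((19.7+124)/124) = 1.0765.
Q* ≈ 1014.476.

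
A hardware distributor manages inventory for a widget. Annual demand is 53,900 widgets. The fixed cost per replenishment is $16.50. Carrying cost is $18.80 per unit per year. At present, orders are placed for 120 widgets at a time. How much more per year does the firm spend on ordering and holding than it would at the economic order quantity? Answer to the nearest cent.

Extra cost ≈ $2,756.56 per year

EOQ = √(2DS/H) = √(2 × 53,900 × 16.5 / 18.8) ≈ 307.59.
Cost at Q* = (D/Q*)S + (Q*/2)H = √(2DSH) ≈ $5,782.69.
Cost at Q = 120: (53,900/120)×16.5 + (120/2)×18.8 = $7,411.25 + $1,128.00 = $8,539.25.
Excess = $8,539.25 − $5,782.69 = $2,756.56.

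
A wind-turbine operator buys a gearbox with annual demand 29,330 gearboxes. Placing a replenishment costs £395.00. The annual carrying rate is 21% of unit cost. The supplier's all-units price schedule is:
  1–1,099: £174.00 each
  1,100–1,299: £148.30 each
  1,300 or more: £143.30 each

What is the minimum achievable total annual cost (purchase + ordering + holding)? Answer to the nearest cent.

Holding cost per unit per year at price C is H = 0.21·C.
For each price level, check whether its EOQ is feasible; otherwise the best quantity at that price is the breakpoint.
EOQ at £174.00 = 796.3 (feasible in tier 1): TC = 29,330×£174.00 + (29,330/796.3)×395 + (796.3/2)×0.21×£174.00 = £5,132,517.38.
EOQ at £148.30 = 862.6 < 1100, so use break Q=1100: TC = 29,330×£148.30 + (29,330/1100.0)×395 + (1100.0/2)×0.21×£148.30 = £4,377,299.79.
EOQ at £143.30 = 877.5 < 1300, so use break Q=1300: TC = 29,330×£143.30 + (29,330/1300.0)×395 + (1300.0/2)×0.21×£143.30 = £4,231,461.26.
Lowest total cost among the candidates is at Q = 1300.0.

TC* ≈ £4,231,461.26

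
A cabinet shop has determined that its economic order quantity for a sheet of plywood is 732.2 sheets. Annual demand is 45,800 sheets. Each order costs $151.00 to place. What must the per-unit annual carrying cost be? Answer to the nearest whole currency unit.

H ≈ $26

The basic EOQ model gives Q* = √(2DS/H); rearrange for the unknown.
From Q* = √(2DS/H): H = 2DS / Q*² = 2 × 45,800 × 151 / 732.2² = 25.7996.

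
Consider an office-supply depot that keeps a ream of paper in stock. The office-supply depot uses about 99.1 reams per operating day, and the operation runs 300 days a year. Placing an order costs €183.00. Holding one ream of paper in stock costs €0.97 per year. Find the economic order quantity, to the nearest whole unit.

Annual demand D = 99.1 × 300 = 29,730.
EOQ = √(2DS / H) = √(2 × 29,730 × 183 / 0.97).
= √(10,881,180 / 0.97) = √11,217,711.3402 ≈ 3349.285.

Q* ≈ 3,349 reams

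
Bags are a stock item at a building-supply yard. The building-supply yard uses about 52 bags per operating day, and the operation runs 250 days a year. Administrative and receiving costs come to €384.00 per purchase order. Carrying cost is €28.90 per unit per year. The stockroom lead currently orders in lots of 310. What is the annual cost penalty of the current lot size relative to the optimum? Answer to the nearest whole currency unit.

Annual demand D = 52 × 250 = 13,000.
EOQ = √(2DS/H) = √(2 × 13,000 × 384 / 28.9) ≈ 587.76.
Cost at Q* = (D/Q*)S + (Q*/2)H = √(2DSH) ≈ €16,986.39.
Cost at Q = 310: (13,000/310)×384 + (310/2)×28.9 = €16,103.23 + €4,479.50 = €20,582.73.
Excess = €20,582.73 − €16,986.39 = €3,596.33.

Extra cost ≈ €3,596 per year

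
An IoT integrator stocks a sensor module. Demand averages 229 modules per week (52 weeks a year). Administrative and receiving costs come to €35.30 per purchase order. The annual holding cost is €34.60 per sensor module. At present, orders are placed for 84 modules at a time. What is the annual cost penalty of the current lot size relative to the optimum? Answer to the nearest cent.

Extra cost ≈ €1,064.03 per year

Annual demand D = 229 × 52 = 11,908.
EOQ = √(2DS/H) = √(2 × 11,908 × 35.3 / 34.6) ≈ 155.88.
Cost at Q* = (D/Q*)S + (Q*/2)H = √(2DSH) ≈ €5,393.37.
Cost at Q = 84: (11,908/84)×35.3 + (84/2)×34.6 = €5,004.20 + €1,453.20 = €6,457.40.
Excess = €6,457.40 − €5,393.37 = €1,064.03.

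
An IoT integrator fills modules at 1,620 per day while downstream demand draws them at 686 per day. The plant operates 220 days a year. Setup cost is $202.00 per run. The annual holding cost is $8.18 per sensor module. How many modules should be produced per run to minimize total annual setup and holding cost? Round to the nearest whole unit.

Q* ≈ 3,596 modules

Annual demand D = 686 × 220 = 150,920.
Production build-up factor (1 − d/p) = 1 − 686/1,620 = 0.5765.
Q* = √(2DS / (H(1 − d/p))) = √(2 × 150,920 × 202 / (8.18 × 0.5765)).
= √(60,971,680 / 4.7161) ≈ 3595.601.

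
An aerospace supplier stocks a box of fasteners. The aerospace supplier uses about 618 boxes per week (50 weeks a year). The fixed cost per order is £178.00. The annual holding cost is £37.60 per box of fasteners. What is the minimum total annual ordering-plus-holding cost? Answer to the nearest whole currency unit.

TC* ≈ £20,338

Annual demand D = 618 × 50 = 30,900.
The optimal lot size = √(2DS/H) = √(2 × 30,900 × 178 / 37.6) ≈ 540.89.
At the optimum the two cost components are equal, so total cost = 2·(Q*/2)H = Q*·H.
Minimum total = √(2DSH) = √(2 × 30,900 × 178 × 37.6) ≈ 20337.528.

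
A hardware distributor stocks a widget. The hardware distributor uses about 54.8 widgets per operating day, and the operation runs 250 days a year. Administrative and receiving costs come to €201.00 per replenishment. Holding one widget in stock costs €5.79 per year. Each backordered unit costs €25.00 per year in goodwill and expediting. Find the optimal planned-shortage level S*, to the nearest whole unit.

S* ≈ 204 widgets

Annual demand D = 54.8 × 250 = 13,700.
With planned backorders, Q* = √(2DS/H) · √((H+B)/B).
√(2DS/H) = √(2 × 13,700 × 201 / 5.79) = 975.291.
√((H+B)/B) = √((5.79+25)/25) = 1.1098.
Q* ≈ 1082.353.
S* = Q* · H/(H+B) = 1082.353 × 5.79/30.79 ≈ 203.534.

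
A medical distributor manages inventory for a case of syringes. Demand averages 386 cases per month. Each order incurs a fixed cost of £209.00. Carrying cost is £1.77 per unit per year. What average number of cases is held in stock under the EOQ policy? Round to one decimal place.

Average inventory ≈ 522.9 cases

Annual demand D = 386 × 12 = 4,632.
EOQ = √(2DS/H) = √(2 × 4,632 × 209 / 1.77) ≈ 1045.89.
Average inventory = Q*/2 ≈ 1045.89 / 2 = 522.945.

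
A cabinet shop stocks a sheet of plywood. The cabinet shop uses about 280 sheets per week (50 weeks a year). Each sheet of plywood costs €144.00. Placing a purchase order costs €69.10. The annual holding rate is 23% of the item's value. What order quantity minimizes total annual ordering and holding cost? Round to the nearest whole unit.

Q* ≈ 242 sheets

Annual demand D = 280 × 50 = 14,000.
Holding cost H = 0.23 × €144.00 = €33.1200 per unit per year.
EOQ = √(2DS / H) = √(2 × 14,000 × 69.1 / 33.12).
= √(1,934,800 / 33.12) = √58,417.8744 ≈ 241.698.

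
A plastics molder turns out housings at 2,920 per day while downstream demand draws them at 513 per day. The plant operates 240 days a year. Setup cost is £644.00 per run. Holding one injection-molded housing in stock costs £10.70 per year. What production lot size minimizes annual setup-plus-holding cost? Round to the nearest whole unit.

Annual demand D = 513 × 240 = 123,120.
Production build-up factor (1 − d/p) = 1 − 513/2,920 = 0.8243.
Q* = √(2DS / (H(1 − d/p))) = √(2 × 123,120 × 644 / (10.7 × 0.8243)).
= √(158,578,560 / 8.8202) ≈ 4240.174.

Q* ≈ 4,240 housings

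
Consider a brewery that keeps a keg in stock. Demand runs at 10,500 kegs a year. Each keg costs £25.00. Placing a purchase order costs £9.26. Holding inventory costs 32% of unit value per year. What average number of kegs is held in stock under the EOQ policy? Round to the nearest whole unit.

Average inventory ≈ 78 kegs

Holding cost H = 0.32 × £25.00 = £8.0000 per unit per year.
The optimal lot size = √(2DS/H) = √(2 × 10,500 × 9.26 / 8) ≈ 155.91.
Average inventory = Q*/2 ≈ 155.91 / 2 = 77.954.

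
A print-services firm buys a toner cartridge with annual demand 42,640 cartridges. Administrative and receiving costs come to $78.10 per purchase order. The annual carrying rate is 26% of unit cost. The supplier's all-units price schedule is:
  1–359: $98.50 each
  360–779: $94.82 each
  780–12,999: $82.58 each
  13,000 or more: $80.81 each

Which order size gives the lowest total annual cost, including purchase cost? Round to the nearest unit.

Q* ≈ 780 cartridges

Holding cost per unit per year at price C is H = 0.26·C.
For each price level, check whether its EOQ is feasible; otherwise the best quantity at that price is the breakpoint.
Tier 1 ($98.50): EOQ = 510.0 exceeds tier's upper bound 359, so this tier is dominated.
EOQ at $94.82 = 519.8 (feasible in tier 2): TC = 42,640×$94.82 + (42,640/519.8)×78.1 + (519.8/2)×0.26×$94.82 = $4,055,938.83.
EOQ at $82.58 = 557.0 < 780, so use break Q=780: TC = 42,640×$82.58 + (42,640/780.0)×78.1 + (780.0/2)×0.26×$82.58 = $3,533,854.28.
EOQ at $80.81 = 563.0 < 13000, so use break Q=13000: TC = 42,640×$80.81 + (42,640/13000.0)×78.1 + (13000.0/2)×0.26×$80.81 = $3,582,563.47.
Lowest total cost is $3,533,854.28 at Q = 780.0.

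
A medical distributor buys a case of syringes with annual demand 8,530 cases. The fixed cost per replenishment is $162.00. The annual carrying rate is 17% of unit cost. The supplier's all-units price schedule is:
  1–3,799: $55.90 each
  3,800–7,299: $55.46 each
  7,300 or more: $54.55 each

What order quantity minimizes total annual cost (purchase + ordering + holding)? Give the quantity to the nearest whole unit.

Q* ≈ 539 cases

Holding cost per unit per year at price C is H = 0.17·C.
For each price level, check whether its EOQ is feasible; otherwise the best quantity at that price is the breakpoint.
EOQ at $55.90 = 539.3 (feasible in tier 1): TC = 8,530×$55.90 + (8,530/539.3)×162 + (539.3/2)×0.17×$55.90 = $481,951.81.
EOQ at $55.46 = 541.4 < 3800, so use break Q=3800: TC = 8,530×$55.46 + (8,530/3800.0)×162 + (3800.0/2)×0.17×$55.46 = $491,351.03.
EOQ at $54.55 = 545.9 < 7300, so use break Q=7300: TC = 8,530×$54.55 + (8,530/7300.0)×162 + (7300.0/2)×0.17×$54.55 = $499,349.07.
Lowest total cost is $481,951.81 at Q = 539.3.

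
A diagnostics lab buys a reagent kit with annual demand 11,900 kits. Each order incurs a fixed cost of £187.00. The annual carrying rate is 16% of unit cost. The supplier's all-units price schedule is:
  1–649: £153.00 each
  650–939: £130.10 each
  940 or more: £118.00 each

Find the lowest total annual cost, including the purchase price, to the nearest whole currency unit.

TC* ≈ £1,415,441

Holding cost per unit per year at price C is H = 0.16·C.
Evaluate total cost at each tier's feasible EOQ or, if the EOQ is below the tier, at the tier's minimum quantity.
EOQ at £153.00 = 426.4 (feasible in tier 1): TC = 11,900×£153.00 + (11,900/426.4)×187 + (426.4/2)×0.16×£153.00 = £1,831,137.94.
EOQ at £130.10 = 462.4 < 650, so use break Q=650: TC = 11,900×£130.10 + (11,900/650.0)×187 + (650.0/2)×0.16×£130.10 = £1,558,378.74.
EOQ at £118.00 = 485.5 < 940, so use break Q=940: TC = 11,900×£118.00 + (11,900/940.0)×187 + (940.0/2)×0.16×£118.00 = £1,415,440.94.
Lowest total cost among the candidates is at Q = 940.0.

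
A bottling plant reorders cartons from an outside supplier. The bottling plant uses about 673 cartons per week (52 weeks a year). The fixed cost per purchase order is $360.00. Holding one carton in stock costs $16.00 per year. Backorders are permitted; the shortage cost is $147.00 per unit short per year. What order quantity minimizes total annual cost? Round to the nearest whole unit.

Q* ≈ 1,321 cartons

Annual demand D = 673 × 52 = 34,996.
With planned backorders, Q* = √(2DS/H) · √((H+B)/B).
√(2DS/H) = √(2 × 34,996 × 360 / 16) = 1254.918.
√((H+B)/B) = √((16+147)/147) = 1.0530.
Q* ≈ 1321.450.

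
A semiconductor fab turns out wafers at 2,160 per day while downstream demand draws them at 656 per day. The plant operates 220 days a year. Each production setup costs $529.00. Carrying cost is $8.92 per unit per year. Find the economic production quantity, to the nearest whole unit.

Annual demand D = 656 × 220 = 144,320.
Production build-up factor (1 − d/p) = 1 − 656/2,160 = 0.6963.
Q* = √(2DS / (H(1 − d/p))) = √(2 × 144,320 × 529 / (8.92 × 0.6963)).
= √(152,690,560 / 6.211) ≈ 4958.229.

Q* ≈ 4,958 wafers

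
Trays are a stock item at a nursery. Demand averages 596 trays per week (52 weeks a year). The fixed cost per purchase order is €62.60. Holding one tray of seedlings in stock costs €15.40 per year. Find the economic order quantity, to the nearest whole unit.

Q* ≈ 502 trays

Annual demand D = 596 × 52 = 30,992.
EOQ = √(2DS / H) = √(2 × 30,992 × 62.6 / 15.4).
= √(3,880,198.4 / 15.4) = √251,960.9351 ≈ 501.957.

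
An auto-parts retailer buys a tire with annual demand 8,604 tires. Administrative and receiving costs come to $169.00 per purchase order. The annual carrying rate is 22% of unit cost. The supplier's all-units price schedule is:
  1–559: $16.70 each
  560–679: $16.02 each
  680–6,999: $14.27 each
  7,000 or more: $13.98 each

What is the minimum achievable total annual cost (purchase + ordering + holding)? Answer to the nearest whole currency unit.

Holding cost per unit per year at price C is H = 0.22·C.
Candidates are each tier's EOQ (if it falls in that tier) and each price-break quantity.
Tier 1 ($16.70): EOQ = 889.7 exceeds tier's upper bound 559, so this tier is dominated.
Tier 2 ($16.02): EOQ = 908.4 exceeds tier's upper bound 679, so this tier is dominated.
EOQ at $14.27 = 962.5 (feasible in tier 3): TC = 8,604×$14.27 + (8,604/962.5)×169 + (962.5/2)×0.22×$14.27 = $125,800.64.
EOQ at $13.98 = 972.4 < 7000, so use break Q=7000: TC = 8,604×$13.98 + (8,604/7000.0)×169 + (7000.0/2)×0.22×$13.98 = $131,256.25.
Lowest total cost among the candidates is at Q = 962.5.

TC* ≈ $125,801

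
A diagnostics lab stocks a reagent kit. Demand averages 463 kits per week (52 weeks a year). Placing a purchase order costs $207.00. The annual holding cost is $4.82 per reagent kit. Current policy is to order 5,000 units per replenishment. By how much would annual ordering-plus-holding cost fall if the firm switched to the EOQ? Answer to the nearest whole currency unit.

Extra cost ≈ $6,115 per year

Annual demand D = 463 × 52 = 24,076.
EOQ = √(2DS/H) = √(2 × 24,076 × 207 / 4.82) ≈ 1438.03.
Cost at Q* = (D/Q*)S + (Q*/2)H = √(2DSH) ≈ $6,931.32.
Cost at Q = 5,000: (24,076/5,000)×207 + (5,000/2)×4.82 = $996.75 + $12,050.00 = $13,046.75.
Excess = $13,046.75 − $6,931.32 = $6,115.43.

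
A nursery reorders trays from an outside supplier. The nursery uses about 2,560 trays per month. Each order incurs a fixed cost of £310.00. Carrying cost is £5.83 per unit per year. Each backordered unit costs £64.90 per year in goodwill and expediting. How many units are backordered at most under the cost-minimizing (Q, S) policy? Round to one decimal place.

Annual demand D = 2,560 × 12 = 30,720.
With planned backorders, Q* = √(2DS/H) · √((H+B)/B).
√(2DS/H) = √(2 × 30,720 × 310 / 5.83) = 1807.474.
√((H+B)/B) = √((5.83+64.9)/64.9) = 1.0439.
Q* ≈ 1886.912.
S* = Q* · H/(H+B) = 1886.912 × 5.83/70.73 ≈ 155.531.

S* ≈ 155.5 trays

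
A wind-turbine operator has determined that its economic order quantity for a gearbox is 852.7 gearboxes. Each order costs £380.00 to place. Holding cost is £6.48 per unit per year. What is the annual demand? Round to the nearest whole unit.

D ≈ 6,199 gearboxes per year

Squaring Q* = √(2DS/H) gives Q*² = 2DS/H.
From Q* = √(2DS/H): D = Q*²H / (2S) = 852.7² × 6.48 / (2 × 380) = 6199.461.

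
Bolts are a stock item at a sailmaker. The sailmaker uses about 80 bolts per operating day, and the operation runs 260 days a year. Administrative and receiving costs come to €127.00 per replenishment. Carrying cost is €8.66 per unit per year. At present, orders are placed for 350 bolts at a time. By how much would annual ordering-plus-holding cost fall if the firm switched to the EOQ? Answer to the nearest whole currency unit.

Annual demand D = 80 × 260 = 20,800.
EOQ = √(2DS/H) = √(2 × 20,800 × 127 / 8.66) ≈ 781.07.
Cost at Q* = (D/Q*)S + (Q*/2)H = √(2DSH) ≈ €6,764.06.
Cost at Q = 350: (20,800/350)×127 + (350/2)×8.66 = €7,547.43 + €1,515.50 = €9,062.93.
Excess = €9,062.93 − €6,764.06 = €2,298.87.

Extra cost ≈ €2,299 per year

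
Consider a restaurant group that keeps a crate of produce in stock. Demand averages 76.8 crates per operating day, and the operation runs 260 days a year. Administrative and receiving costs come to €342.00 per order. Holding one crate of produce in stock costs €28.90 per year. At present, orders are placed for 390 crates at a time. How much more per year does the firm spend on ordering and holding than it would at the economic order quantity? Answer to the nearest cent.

Extra cost ≈ €3,278.35 per year

Annual demand D = 76.8 × 260 = 19,968.
EOQ = √(2DS/H) = √(2 × 19,968 × 342 / 28.9) ≈ 687.46.
Cost at Q* = (D/Q*)S + (Q*/2)H = √(2DSH) ≈ €19,867.55.
Cost at Q = 390: (19,968/390)×342 + (390/2)×28.9 = €17,510.40 + €5,635.50 = €23,145.90.
Excess = €23,145.90 − €19,867.55 = €3,278.35.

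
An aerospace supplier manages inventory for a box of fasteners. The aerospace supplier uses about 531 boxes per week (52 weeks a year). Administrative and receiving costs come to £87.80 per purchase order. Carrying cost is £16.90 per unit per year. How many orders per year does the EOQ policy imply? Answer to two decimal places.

Annual demand D = 531 × 52 = 27,612.
EOQ = √(2DS/H) = √(2 × 27,612 × 87.8 / 16.9) ≈ 535.63.
Orders per year = D / Q* = 27,612 / 535.63 ≈ 51.550.

N ≈ 51.55 orders per year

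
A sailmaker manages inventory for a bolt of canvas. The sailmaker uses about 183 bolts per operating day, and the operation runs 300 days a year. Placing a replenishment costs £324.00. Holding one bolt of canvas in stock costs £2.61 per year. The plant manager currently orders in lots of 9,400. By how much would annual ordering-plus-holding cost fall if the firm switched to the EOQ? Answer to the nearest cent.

Annual demand D = 183 × 300 = 54,900.
EOQ = √(2DS/H) = √(2 × 54,900 × 324 / 2.61) ≈ 3691.93.
Cost at Q* = (D/Q*)S + (Q*/2)H = √(2DSH) ≈ £9,635.94.
Cost at Q = 9,400: (54,900/9,400)×324 + (9,400/2)×2.61 = £1,892.30 + £12,267.00 = £14,159.30.
Excess = £14,159.30 − £9,635.94 = £4,523.36.

Extra cost ≈ £4,523.36 per year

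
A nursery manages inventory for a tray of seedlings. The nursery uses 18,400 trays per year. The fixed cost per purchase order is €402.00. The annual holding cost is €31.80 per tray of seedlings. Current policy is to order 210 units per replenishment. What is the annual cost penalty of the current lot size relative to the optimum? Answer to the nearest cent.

Extra cost ≈ €16,872.31 per year

EOQ = √(2DS/H) = √(2 × 18,400 × 402 / 31.8) ≈ 682.06.
Cost at Q* = (D/Q*)S + (Q*/2)H = √(2DSH) ≈ €21,689.55.
Cost at Q = 210: (18,400/210)×402 + (210/2)×31.8 = €35,222.86 + €3,339.00 = €38,561.86.
Excess = €38,561.86 − €21,689.55 = €16,872.31.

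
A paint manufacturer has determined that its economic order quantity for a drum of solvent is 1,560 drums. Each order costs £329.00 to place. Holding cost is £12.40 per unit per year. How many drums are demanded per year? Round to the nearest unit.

D ≈ 45,861 drums per year

The basic EOQ model gives Q* = √(2DS/H); rearrange for the unknown.
From Q* = √(2DS/H): D = Q*²H / (2S) = 1,560² × 12.4 / (2 × 329) = 45861.155.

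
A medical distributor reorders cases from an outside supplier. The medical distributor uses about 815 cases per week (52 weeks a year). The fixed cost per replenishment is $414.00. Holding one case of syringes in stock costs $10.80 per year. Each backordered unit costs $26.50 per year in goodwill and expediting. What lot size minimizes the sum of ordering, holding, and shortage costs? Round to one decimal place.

Annual demand D = 815 × 52 = 42,380.
With planned backorders, Q* = √(2DS/H) · √((H+B)/B).
√(2DS/H) = √(2 × 42,380 × 414 / 10.8) = 1802.535.
√((H+B)/B) = √((10.8+26.5)/26.5) = 1.1864.
Q* ≈ 2138.530.

Q* ≈ 2,138.5 cases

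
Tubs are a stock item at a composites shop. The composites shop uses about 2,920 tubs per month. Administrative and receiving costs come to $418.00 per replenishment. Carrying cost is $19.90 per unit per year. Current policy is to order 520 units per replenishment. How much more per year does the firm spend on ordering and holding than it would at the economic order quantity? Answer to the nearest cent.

Extra cost ≈ $9,196.63 per year

Annual demand D = 2,920 × 12 = 35,040.
EOQ = √(2DS/H) = √(2 × 35,040 × 418 / 19.9) ≈ 1213.27.
Cost at Q* = (D/Q*)S + (Q*/2)H = √(2DSH) ≈ $24,144.14.
Cost at Q = 520: (35,040/520)×418 + (520/2)×19.9 = $28,166.77 + $5,174.00 = $33,340.77.
Excess = $33,340.77 − $24,144.14 = $9,196.63.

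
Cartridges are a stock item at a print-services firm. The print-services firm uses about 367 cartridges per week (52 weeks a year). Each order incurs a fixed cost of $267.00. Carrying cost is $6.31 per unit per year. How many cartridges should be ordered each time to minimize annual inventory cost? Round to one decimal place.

Q* ≈ 1,270.8 cartridges

Annual demand D = 367 × 52 = 19,084.
EOQ = √(2DS / H) = √(2 × 19,084 × 267 / 6.31).
= √(10,190,856 / 6.31) = √1,615,032.6466 ≈ 1270.839.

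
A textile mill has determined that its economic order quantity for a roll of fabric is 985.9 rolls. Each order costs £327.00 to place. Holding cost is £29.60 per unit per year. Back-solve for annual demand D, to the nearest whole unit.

D ≈ 43,993 rolls per year

Invert the EOQ relation Q*² = 2DS/H.
From Q* = √(2DS/H): D = Q*²H / (2S) = 985.9² × 29.6 / (2 × 327) = 43992.607.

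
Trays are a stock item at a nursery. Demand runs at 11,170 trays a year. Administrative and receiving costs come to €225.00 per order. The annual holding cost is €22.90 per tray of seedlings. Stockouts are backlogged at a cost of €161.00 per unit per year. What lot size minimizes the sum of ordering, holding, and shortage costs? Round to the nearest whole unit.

With planned backorders, Q* = √(2DS/H) · √((H+B)/B).
√(2DS/H) = √(2 × 11,170 × 225 / 22.9) = 468.506.
√((H+B)/B) = √((22.9+161)/161) = 1.0688.
Q* ≈ 500.718.

Q* ≈ 501 trays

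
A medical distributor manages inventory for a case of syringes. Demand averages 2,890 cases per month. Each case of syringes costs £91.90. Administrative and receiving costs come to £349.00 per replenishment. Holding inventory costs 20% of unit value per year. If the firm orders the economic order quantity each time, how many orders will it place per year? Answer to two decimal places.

Annual demand D = 2,890 × 12 = 34,680.
Holding cost H = 0.20 × £91.90 = £18.3800 per unit per year.
Q* = √(2DS/H) = √(2 × 34,680 × 349 / 18.38) ≈ 1147.61.
Orders per year = D / Q* = 34,680 / 1147.61 ≈ 30.219.

N ≈ 30.22 orders per year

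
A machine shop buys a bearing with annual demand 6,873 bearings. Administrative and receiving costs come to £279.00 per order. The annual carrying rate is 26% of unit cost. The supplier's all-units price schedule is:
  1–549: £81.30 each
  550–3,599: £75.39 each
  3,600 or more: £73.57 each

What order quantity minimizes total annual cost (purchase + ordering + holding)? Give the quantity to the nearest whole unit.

Q* ≈ 550 bearings

Holding cost per unit per year at price C is H = 0.26·C.
Evaluate total cost at each tier's feasible EOQ or, if the EOQ is below the tier, at the tier's minimum quantity.
EOQ at £81.30 = 425.9 (feasible in tier 1): TC = 6,873×£81.30 + (6,873/425.9)×279 + (425.9/2)×0.26×£81.30 = £567,778.62.
EOQ at £75.39 = 442.3 < 550, so use break Q=550: TC = 6,873×£75.39 + (6,873/550.0)×279 + (550.0/2)×0.26×£75.39 = £527,032.34.
EOQ at £73.57 = 447.8 < 3600, so use break Q=3600: TC = 6,873×£73.57 + (6,873/3600.0)×279 + (3600.0/2)×0.26×£73.57 = £540,610.03.
Lowest total cost is £527,032.34 at Q = 550.0.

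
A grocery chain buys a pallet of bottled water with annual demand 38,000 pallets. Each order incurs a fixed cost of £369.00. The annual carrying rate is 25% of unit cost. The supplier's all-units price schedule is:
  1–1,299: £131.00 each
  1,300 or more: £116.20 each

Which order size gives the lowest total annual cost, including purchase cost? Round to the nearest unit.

Q* ≈ 1,300 pallets

Holding cost per unit per year at price C is H = 0.25·C.
For each price level, check whether its EOQ is feasible; otherwise the best quantity at that price is the breakpoint.
EOQ at £131.00 = 925.4 (feasible in tier 1): TC = 38,000×£131.00 + (38,000/925.4)×369 + (925.4/2)×0.25×£131.00 = £5,008,305.79.
EOQ at £116.20 = 982.5 < 1300, so use break Q=1300: TC = 38,000×£116.20 + (38,000/1300.0)×369 + (1300.0/2)×0.25×£116.20 = £4,445,268.65.
Lowest total cost is £4,445,268.65 at Q = 1300.0.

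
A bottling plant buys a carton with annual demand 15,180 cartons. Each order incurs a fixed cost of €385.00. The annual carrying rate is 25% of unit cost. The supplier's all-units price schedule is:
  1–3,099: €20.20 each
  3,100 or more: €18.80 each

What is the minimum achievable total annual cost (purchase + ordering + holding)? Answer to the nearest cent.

TC* ≈ €294,554.26

Holding cost per unit per year at price C is H = 0.25·C.
Evaluate total cost at each tier's feasible EOQ or, if the EOQ is below the tier, at the tier's minimum quantity.
EOQ at €20.20 = 1521.4 (feasible in tier 1): TC = 15,180×€20.20 + (15,180/1521.4)×385 + (1521.4/2)×0.25×€20.20 = €314,318.93.
EOQ at €18.80 = 1577.0 < 3100, so use break Q=3100: TC = 15,180×€18.80 + (15,180/3100.0)×385 + (3100.0/2)×0.25×€18.80 = €294,554.26.
Lowest total cost among the candidates is at Q = 3100.0.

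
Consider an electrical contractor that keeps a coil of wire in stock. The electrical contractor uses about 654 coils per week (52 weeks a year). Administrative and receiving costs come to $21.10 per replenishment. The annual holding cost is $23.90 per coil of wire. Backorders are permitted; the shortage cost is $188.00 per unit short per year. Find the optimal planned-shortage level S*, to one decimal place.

Annual demand D = 654 × 52 = 34,008.
With planned backorders, Q* = √(2DS/H) · √((H+B)/B).
√(2DS/H) = √(2 × 34,008 × 21.1 / 23.9) = 245.046.
√((H+B)/B) = √((23.9+188)/188) = 1.0617.
Q* ≈ 260.156.
S* = Q* · H/(H+B) = 260.156 × 23.9/211.9 ≈ 29.343.

S* ≈ 29.3 coils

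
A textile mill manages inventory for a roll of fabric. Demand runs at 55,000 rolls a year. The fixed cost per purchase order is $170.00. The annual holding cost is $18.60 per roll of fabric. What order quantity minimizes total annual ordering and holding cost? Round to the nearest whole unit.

Q* ≈ 1,003 rolls

EOQ = √(2DS / H) = √(2 × 55,000 × 170 / 18.6).
= √(18,700,000 / 18.6) = √1,005,376.3441 ≈ 1002.685.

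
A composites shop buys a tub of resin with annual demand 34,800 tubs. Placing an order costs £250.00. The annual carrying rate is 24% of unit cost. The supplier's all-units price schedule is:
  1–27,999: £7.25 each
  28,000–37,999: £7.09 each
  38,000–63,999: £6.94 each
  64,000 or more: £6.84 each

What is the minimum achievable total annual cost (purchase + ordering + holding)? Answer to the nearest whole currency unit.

Holding cost per unit per year at price C is H = 0.24·C.
For each price level, check whether its EOQ is feasible; otherwise the best quantity at that price is the breakpoint.
EOQ at £7.25 = 3162.3 (feasible in tier 1): TC = 34,800×£7.25 + (34,800/3162.3)×250 + (3162.3/2)×0.24×£7.25 = £257,802.36.
EOQ at £7.09 = 3197.8 < 28000, so use break Q=28000: TC = 34,800×£7.09 + (34,800/28000.0)×250 + (28000.0/2)×0.24×£7.09 = £270,865.11.
EOQ at £6.94 = 3232.1 < 38000, so use break Q=38000: TC = 34,800×£6.94 + (34,800/38000.0)×250 + (38000.0/2)×0.24×£6.94 = £273,387.35.
EOQ at £6.84 = 3255.7 < 64000, so use break Q=64000: TC = 34,800×£6.84 + (34,800/64000.0)×250 + (64000.0/2)×0.24×£6.84 = £290,699.14.
Lowest total cost among the candidates is at Q = 3162.3.

TC* ≈ £257,802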